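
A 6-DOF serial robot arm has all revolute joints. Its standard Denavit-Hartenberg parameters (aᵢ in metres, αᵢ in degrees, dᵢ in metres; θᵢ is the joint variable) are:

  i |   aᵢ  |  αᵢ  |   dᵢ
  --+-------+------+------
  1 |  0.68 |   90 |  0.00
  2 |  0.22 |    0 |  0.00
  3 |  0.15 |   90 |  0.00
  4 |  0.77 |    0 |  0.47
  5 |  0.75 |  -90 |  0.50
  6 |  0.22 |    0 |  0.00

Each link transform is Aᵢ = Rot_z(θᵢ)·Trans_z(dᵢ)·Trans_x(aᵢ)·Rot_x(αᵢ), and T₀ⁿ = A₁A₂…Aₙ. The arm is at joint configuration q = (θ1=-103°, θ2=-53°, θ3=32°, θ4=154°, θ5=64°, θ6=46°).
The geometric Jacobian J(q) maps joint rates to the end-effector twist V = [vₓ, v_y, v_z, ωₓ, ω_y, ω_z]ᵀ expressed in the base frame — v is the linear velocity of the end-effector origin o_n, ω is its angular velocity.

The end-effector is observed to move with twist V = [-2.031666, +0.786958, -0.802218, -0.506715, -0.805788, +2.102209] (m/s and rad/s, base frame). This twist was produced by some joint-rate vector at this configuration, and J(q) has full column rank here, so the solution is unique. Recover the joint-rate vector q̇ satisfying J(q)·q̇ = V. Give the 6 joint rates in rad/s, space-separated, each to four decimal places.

0.8010 0.5380 0.2520 -0.7000 -0.8370 0.6060

o_n = [0.3586, 0.5830, -0.4843]
J₁: ẑ×o_n = [-0.5830, 0.3586, 0.0000], ω = ẑ
J2: z=[-0.9744, 0.2250, 0.0000] o=[-0.1530, -0.6626, 0.0000] → [-0.1089, -0.4719, -1.3288, -0.9744, 0.2250, 0.0000]
J3: z=[-0.9744, 0.2250, 0.0000] o=[-0.1828, -0.7916, -0.1757] → [-0.0694, -0.3007, -1.4612, -0.9744, 0.2250, 0.0000]
J4: z=[0.0806, 0.3492, -0.9336] o=[-0.2143, -0.9280, -0.2295] → [1.3217, -0.5143, -0.0782, 0.0806, 0.3492, -0.9336]
J5: z=[0.0806, 0.3492, -0.9336] o=[-0.3599, -0.0584, -0.4202] → [0.5765, -0.6657, -0.1992, 0.0806, 0.3492, -0.9336]
J6: z=[0.6385, -0.7373, -0.2206] o=[0.2544, 0.5499, -0.6752] → [-0.1334, -0.1449, 0.0980, 0.6385, -0.7373, -0.2206]
q̇ = J⁺·V = [0.8010, 0.5380, 0.2520, -0.7000, -0.8370, 0.6060]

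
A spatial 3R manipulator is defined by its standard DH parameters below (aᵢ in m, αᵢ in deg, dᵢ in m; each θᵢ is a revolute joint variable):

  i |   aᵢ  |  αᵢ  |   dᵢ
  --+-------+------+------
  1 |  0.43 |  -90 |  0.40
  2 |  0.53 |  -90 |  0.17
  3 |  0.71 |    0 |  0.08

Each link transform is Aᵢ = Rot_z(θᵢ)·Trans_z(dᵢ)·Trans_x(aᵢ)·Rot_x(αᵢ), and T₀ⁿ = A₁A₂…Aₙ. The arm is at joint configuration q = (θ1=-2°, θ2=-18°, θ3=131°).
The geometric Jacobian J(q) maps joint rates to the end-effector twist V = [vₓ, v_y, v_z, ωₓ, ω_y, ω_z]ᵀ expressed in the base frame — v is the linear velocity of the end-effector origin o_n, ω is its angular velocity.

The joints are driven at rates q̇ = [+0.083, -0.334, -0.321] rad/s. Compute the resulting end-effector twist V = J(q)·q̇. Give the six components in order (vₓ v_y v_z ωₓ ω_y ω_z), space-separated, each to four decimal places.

o_n = [0.5027, -0.3836, 0.3438]
J₁: ẑ×o_n = [0.3836, 0.5027, -0.0000], ω = ẑ
J2: z=[0.0349, 0.9994, 0.0000] o=[0.4297, -0.0150, 0.4000] → [-0.0562, 0.0020, -0.0858, 0.0349, 0.9994, 0.0000]
J3: z=[0.3088, -0.0108, -0.9511] o=[0.9394, 0.1373, 0.5638] → [-0.4931, 0.4833, -0.1656, 0.3088, -0.0108, -0.9511]
V = J·q̇ = [0.2089, -0.1141, 0.0818, -0.1108, -0.3303, 0.3883]

0.2089 -0.1141 0.0818 -0.1108 -0.3303 0.3883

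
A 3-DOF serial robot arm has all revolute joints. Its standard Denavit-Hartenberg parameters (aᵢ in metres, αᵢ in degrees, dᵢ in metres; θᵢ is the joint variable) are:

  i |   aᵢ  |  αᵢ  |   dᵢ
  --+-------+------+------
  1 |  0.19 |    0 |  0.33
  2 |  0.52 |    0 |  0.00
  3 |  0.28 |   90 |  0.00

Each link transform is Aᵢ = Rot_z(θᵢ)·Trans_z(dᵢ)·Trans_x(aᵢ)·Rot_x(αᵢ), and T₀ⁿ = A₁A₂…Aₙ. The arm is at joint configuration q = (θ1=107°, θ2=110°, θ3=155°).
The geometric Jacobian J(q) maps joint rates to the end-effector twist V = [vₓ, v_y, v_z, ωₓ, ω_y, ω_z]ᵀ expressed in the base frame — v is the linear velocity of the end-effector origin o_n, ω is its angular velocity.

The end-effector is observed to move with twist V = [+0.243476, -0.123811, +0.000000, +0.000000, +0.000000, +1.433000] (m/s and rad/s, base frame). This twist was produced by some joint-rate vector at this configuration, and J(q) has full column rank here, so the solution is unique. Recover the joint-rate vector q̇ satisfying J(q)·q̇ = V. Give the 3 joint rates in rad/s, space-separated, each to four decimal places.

0.2780 0.9280 0.2270

o_n = [-0.1970, -0.0730, 0.3300]
J₁: ẑ×o_n = [0.0730, -0.1970, 0.0000], ω = ẑ
J2: z=[0.0000, 0.0000, 1.0000] o=[-0.0556, 0.1817, 0.3300] → [0.2547, -0.1414, 0.0000, 0.0000, 0.0000, 1.0000]
J3: z=[0.0000, 0.0000, 1.0000] o=[-0.4708, -0.1312, 0.3300] → [-0.0582, 0.2739, 0.0000, 0.0000, 0.0000, 1.0000]
q̇ = J⁺·V = [0.2780, 0.9280, 0.2270]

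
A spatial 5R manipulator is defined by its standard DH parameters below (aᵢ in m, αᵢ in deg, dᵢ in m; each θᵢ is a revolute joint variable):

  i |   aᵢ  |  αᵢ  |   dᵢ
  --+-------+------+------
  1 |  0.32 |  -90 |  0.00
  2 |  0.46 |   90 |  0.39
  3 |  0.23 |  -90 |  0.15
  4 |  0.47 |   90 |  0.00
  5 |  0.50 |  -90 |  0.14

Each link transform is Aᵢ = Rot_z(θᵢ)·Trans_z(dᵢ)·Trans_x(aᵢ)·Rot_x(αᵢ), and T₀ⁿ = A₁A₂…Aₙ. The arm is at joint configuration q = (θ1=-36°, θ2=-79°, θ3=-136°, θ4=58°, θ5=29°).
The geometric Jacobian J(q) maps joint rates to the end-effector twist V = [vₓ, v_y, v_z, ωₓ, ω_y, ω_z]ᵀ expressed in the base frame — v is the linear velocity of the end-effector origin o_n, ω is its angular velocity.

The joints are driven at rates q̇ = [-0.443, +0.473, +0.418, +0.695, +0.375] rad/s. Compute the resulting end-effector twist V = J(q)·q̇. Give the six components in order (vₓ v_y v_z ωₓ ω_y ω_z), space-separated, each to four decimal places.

o_n = [0.4848, -0.7980, -0.0729]
J₁: ẑ×o_n = [0.7980, 0.4848, -0.0000], ω = ẑ
J2: z=[0.5878, 0.8090, 0.0000] o=[0.2589, -0.1881, 0.0000] → [-0.0590, 0.0429, -0.5413, 0.5878, 0.8090, 0.0000]
J3: z=[-0.7942, 0.5770, 0.1908] o=[0.5591, 0.0758, 0.4515] → [-0.1359, -0.4307, 0.7368, -0.7942, 0.5770, 0.1908]
J4: z=[-0.3156, -0.6599, 0.6819] o=[0.3206, 0.0517, 0.3178] → [0.8372, -0.0113, 0.3765, -0.3156, -0.6599, 0.6819]
J5: z=[-0.8613, -0.1024, -0.4977] o=[0.5077, -0.2982, 0.0658] → [-0.2345, -0.1081, 0.4281, -0.8613, -0.1024, -0.4977]
V = J·q̇ = [0.0557, -0.4229, 0.4742, -0.5962, 0.1268, -0.0760]

0.0557 -0.4229 0.4742 -0.5962 0.1268 -0.0760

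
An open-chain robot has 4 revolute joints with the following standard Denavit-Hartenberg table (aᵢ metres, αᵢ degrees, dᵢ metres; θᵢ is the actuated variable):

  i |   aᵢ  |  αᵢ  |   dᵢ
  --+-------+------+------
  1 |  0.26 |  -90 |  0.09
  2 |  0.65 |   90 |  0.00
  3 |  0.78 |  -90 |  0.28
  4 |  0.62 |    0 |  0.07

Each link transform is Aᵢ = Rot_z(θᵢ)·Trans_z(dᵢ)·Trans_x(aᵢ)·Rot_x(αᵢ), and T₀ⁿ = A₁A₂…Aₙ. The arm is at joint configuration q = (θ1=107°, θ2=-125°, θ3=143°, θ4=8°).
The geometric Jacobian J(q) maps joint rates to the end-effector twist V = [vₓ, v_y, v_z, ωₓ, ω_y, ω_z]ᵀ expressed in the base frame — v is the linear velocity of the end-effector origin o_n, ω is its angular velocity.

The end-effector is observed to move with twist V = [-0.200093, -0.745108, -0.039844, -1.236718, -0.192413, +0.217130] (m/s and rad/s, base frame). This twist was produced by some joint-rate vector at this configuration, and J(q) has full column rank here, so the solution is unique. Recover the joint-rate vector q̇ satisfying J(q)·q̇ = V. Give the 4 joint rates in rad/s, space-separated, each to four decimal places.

-0.2650 0.8500 -0.4220 -0.4870

o_n = [-0.8632, 0.1452, -0.4351]
J₁: ẑ×o_n = [-0.1452, -0.8632, 0.0000], ω = ẑ
J2: z=[-0.9563, -0.2924, 0.0000] o=[-0.0760, 0.2486, 0.0900] → [0.1535, -0.5022, -0.1312, -0.9563, -0.2924, 0.0000]
J3: z=[0.2395, -0.7834, -0.5736] o=[0.0330, -0.1079, 0.6224] → [0.9736, 0.7673, -0.6414, 0.2395, -0.7834, -0.5736]
J4: z=[0.6628, 0.5636, -0.4930] o=[-0.4533, -0.1228, -0.0484] → [-0.0858, 0.4583, 0.4086, 0.6628, 0.5636, -0.4930]
q̇ = J⁺·V = [-0.2650, 0.8500, -0.4220, -0.4870]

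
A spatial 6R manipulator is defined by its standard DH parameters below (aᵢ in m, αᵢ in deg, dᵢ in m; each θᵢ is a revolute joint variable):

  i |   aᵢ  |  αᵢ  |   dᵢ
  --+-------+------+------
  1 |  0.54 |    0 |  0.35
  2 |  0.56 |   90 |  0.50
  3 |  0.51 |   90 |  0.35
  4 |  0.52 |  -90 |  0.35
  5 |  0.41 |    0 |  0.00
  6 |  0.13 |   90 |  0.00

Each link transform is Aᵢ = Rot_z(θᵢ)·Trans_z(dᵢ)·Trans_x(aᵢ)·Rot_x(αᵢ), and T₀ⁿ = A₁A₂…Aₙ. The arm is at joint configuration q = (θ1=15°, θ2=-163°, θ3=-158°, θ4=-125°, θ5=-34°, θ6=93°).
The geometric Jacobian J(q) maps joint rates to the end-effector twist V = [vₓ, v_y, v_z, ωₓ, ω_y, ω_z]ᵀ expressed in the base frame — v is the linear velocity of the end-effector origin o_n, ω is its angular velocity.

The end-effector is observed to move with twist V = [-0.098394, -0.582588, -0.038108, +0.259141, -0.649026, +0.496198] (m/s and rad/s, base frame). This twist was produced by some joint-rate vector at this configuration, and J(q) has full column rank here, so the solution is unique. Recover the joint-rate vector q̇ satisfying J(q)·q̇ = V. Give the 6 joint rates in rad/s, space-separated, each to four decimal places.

o_n = [0.3952, -0.4218, 1.2919]
J₁: ẑ×o_n = [0.4218, 0.3952, -0.0000], ω = ẑ
J2: z=[0.0000, 0.0000, 1.0000] o=[0.5216, 0.1398, 0.3500] → [0.5616, -0.1264, 0.0000, 0.0000, 0.0000, 1.0000]
J3: z=[-0.5299, 0.8480, 0.0000] o=[0.0467, -0.1570, 0.8500] → [0.3747, 0.2342, -0.1552, -0.5299, 0.8480, 0.0000]
J4: z=[0.3177, 0.1985, 0.9272] o=[0.2622, 0.3904, 0.6590] → [0.8787, -0.0778, -0.2844, 0.3177, 0.1985, 0.9272]
J5: z=[0.9480, -0.0839, -0.3069] o=[0.3646, -0.0479, 1.0952] → [-0.1312, -0.1958, -0.3519, 0.9480, -0.0839, -0.3069]
J6: z=[0.9480, -0.0839, -0.3069] o=[0.4317, -0.3343, 1.3808] → [-0.0194, 0.0955, -0.0860, 0.9480, -0.0839, -0.3069]
q̇ = J⁺·V = [-0.2400, 0.7680, -0.7600, -0.0760, 0.7090, -0.8350]

-0.2400 0.7680 -0.7600 -0.0760 0.7090 -0.8350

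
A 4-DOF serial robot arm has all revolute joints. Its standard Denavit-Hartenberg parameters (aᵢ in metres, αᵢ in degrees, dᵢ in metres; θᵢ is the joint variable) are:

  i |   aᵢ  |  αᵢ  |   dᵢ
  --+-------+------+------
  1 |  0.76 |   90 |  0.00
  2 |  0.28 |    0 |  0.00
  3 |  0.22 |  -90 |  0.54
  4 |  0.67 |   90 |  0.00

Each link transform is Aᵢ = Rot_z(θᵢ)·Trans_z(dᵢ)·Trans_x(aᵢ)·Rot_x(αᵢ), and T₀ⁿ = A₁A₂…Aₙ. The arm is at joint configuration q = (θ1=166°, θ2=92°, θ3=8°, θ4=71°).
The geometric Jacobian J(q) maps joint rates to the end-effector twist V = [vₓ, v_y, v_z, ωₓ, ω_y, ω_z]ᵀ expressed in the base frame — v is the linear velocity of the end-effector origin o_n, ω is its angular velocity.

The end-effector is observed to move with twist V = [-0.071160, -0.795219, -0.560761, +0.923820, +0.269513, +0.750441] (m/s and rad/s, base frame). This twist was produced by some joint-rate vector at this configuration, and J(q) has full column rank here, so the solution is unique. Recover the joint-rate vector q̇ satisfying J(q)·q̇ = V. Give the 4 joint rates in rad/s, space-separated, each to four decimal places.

o_n = [-0.6767, 0.0724, 0.7113]
J₁: ẑ×o_n = [-0.0724, -0.6767, 0.0000], ω = ẑ
J2: z=[0.2419, 0.9703, 0.0000] o=[-0.7374, 0.1839, 0.0000] → [0.6902, -0.1721, -0.0859, 0.2419, 0.9703, 0.0000]
J3: z=[0.2419, 0.9703, 0.0000] o=[-0.7279, 0.1815, 0.2798] → [0.4187, -0.1044, -0.0761, 0.2419, 0.9703, 0.0000]
J4: z=[0.9556, -0.2382, -0.1736] o=[-0.5602, 0.6962, 0.4965] → [-0.1595, -0.1850, -0.6239, 0.9556, -0.2382, -0.1736]
q̇ = J⁺·V = [0.8970, -0.2750, 0.7600, 0.8440]

0.8970 -0.2750 0.7600 0.8440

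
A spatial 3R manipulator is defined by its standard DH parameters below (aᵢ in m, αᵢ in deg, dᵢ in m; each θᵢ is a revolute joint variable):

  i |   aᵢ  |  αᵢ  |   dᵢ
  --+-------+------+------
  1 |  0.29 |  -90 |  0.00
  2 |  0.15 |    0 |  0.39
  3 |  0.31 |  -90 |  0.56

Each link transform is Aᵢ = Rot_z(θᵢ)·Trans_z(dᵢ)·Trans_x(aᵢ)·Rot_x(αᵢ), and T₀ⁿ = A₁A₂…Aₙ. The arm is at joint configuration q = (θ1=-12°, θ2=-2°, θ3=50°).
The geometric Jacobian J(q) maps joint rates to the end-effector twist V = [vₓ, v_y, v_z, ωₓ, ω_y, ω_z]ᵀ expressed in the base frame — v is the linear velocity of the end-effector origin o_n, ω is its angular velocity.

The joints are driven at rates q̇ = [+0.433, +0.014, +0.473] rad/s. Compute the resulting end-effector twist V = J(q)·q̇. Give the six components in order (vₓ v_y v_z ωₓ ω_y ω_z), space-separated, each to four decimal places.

o_n = [0.8307, 0.7947, -0.2251]
J₁: ẑ×o_n = [-0.7947, 0.8307, 0.0000], ω = ẑ
J2: z=[0.2079, 0.9781, 0.0000] o=[0.2837, -0.0603, 0.0000] → [-0.2202, 0.0468, -0.3573, 0.2079, 0.9781, 0.0000]
J3: z=[0.2079, 0.9781, 0.0000] o=[0.5114, 0.2900, 0.0052] → [-0.2253, 0.0479, -0.2074, 0.2079, 0.9781, 0.0000]
V = J·q̇ = [-0.4538, 0.3830, -0.1031, 0.1013, 0.4764, 0.4330]

-0.4538 0.3830 -0.1031 0.1013 0.4764 0.4330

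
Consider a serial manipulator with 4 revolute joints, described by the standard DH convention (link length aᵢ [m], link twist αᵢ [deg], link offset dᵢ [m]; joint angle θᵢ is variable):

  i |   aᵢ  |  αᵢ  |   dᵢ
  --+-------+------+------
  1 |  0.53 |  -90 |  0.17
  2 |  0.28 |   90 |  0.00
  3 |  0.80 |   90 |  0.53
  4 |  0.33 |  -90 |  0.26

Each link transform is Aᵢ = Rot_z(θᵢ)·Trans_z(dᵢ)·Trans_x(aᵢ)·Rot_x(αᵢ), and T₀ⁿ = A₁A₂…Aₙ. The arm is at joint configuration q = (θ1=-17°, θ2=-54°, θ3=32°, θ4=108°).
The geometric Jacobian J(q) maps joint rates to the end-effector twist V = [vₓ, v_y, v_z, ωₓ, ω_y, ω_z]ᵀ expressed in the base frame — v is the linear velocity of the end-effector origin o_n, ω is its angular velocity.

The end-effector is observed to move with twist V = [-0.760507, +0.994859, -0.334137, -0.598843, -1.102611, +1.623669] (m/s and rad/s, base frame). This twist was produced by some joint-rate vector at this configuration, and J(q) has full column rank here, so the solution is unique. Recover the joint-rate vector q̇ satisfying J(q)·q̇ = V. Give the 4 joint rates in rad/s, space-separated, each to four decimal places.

0.9440 -0.5850 0.6020 0.7600

o_n = [0.4652, 0.0140, 1.4829]
J₁: ẑ×o_n = [-0.0140, 0.4652, 0.0000], ω = ẑ
J2: z=[0.2924, 0.9563, 0.0000] o=[0.5068, -0.1550, 0.1700] → [1.2555, -0.3839, 0.0892, 0.2924, 0.9563, 0.0000]
J3: z=[-0.7737, 0.2365, 0.5878] o=[0.6642, -0.2031, 0.3965] → [0.1294, 0.7235, -0.1209, -0.7737, 0.2365, 0.5878]
J4: z=[0.0499, -0.9021, 0.4287] o=[0.7595, 0.2111, 1.2569] → [-0.1193, -0.1374, -0.2753, 0.0499, -0.9021, 0.4287]
q̇ = J⁺·V = [0.9440, -0.5850, 0.6020, 0.7600]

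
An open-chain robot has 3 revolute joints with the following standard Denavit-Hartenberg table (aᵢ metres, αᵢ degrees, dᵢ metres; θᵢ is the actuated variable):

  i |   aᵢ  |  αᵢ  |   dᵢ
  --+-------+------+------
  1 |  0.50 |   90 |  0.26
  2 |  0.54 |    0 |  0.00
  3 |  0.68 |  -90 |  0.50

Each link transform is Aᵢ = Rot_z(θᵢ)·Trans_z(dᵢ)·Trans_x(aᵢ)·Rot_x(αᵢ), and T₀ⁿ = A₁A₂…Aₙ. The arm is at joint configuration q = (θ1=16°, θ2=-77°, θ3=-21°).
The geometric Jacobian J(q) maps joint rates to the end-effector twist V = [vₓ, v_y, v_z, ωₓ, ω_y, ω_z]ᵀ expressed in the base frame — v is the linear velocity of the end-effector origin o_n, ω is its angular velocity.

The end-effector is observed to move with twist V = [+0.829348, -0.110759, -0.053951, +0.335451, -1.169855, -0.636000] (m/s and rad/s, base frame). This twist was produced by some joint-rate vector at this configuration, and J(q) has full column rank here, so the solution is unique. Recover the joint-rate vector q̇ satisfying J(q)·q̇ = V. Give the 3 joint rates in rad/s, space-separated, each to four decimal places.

-0.6360 0.5040 0.7130

o_n = [0.6442, -0.3354, -0.9395]
J₁: ẑ×o_n = [0.3354, 0.6442, -0.0000], ω = ẑ
J2: z=[0.2756, -0.9613, 0.0000] o=[0.4806, 0.1378, 0.2600] → [1.1531, 0.3306, 0.0268, 0.2756, -0.9613, 0.0000]
J3: z=[0.2756, -0.9613, 0.0000] o=[0.5974, 0.1713, -0.2662] → [0.6473, 0.1856, -0.0946, 0.2756, -0.9613, 0.0000]
q̇ = J⁺·V = [-0.6360, 0.5040, 0.7130]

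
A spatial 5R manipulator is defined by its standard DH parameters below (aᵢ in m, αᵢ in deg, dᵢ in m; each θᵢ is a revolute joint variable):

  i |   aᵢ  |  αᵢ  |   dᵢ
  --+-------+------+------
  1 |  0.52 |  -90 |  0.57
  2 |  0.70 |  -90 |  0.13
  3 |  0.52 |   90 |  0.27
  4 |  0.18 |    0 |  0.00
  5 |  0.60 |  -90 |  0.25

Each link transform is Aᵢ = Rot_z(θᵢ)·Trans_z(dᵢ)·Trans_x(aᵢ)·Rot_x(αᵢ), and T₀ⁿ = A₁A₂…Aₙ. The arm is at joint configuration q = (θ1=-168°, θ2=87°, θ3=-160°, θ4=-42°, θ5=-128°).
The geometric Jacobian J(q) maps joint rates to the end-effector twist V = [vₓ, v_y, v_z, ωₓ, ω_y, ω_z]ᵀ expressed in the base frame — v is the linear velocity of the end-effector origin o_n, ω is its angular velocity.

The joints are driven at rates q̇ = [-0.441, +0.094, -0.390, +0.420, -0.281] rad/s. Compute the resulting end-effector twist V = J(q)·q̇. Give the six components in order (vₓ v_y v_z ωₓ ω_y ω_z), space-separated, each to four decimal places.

o_n = [-0.5101, -0.0231, 0.0130]
J₁: ẑ×o_n = [0.0231, -0.5101, 0.0000], ω = ẑ
J2: z=[0.2079, -0.9781, 0.0000] o=[-0.5086, -0.1081, 0.5700] → [0.5448, 0.1158, 0.0162, 0.2079, -0.9781, 0.0000]
J3: z=[0.9768, 0.2076, -0.0523] o=[-0.5174, -0.2429, -0.1290] → [0.0410, -0.1391, 0.2131, 0.9768, 0.2076, -0.0523]
J4: z=[-0.1779, 0.9229, 0.3416] o=[-0.1917, -0.3555, 0.3448] → [-0.4197, -0.1678, 0.2347, -0.1779, 0.9229, 0.3416]
J5: z=[-0.1779, 0.9229, 0.3416] o=[-0.2934, -0.4239, 0.4766] → [-0.5648, -0.1565, 0.1287, -0.1779, 0.9229, 0.3416]
V = J·q̇ = [0.0074, 0.2636, -0.0192, -0.3861, -0.0446, -0.3731]

0.0074 0.2636 -0.0192 -0.3861 -0.0446 -0.3731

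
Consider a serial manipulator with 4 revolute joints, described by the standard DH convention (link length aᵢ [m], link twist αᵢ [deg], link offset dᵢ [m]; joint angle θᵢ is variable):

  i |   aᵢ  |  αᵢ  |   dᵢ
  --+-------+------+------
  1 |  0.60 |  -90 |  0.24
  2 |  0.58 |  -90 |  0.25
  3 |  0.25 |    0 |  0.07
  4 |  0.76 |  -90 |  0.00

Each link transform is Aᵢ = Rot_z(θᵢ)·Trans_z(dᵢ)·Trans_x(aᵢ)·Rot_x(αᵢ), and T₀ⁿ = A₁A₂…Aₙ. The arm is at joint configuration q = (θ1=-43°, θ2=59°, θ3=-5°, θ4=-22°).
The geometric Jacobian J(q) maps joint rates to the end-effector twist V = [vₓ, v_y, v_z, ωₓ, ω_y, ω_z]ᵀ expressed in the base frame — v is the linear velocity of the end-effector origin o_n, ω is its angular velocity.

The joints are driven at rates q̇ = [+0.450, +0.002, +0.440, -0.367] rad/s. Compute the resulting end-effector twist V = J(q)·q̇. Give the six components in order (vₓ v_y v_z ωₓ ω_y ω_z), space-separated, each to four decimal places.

o_n = [1.3830, -0.4462, -1.0871]
J₁: ẑ×o_n = [0.4462, 1.3830, -0.0000], ω = ẑ
J2: z=[0.6820, 0.7314, 0.0000] o=[0.4388, -0.4092, 0.2400] → [-0.9706, 0.9051, -0.7158, 0.6820, 0.7314, 0.0000]
J3: z=[-0.6269, 0.5846, -0.5150] o=[0.8278, -0.4301, -0.2572] → [-0.4935, -0.8062, -0.3144, -0.6269, 0.5846, -0.5150]
J4: z=[-0.6269, 0.5846, -0.5150] o=[0.8926, -0.4607, -0.5067] → [-0.3319, -0.6164, -0.2958, -0.6269, 0.5846, -0.5150]
V = J·q̇ = [0.1035, 0.4956, -0.0312, -0.0444, 0.0441, 0.4124]

0.1035 0.4956 -0.0312 -0.0444 0.0441 0.4124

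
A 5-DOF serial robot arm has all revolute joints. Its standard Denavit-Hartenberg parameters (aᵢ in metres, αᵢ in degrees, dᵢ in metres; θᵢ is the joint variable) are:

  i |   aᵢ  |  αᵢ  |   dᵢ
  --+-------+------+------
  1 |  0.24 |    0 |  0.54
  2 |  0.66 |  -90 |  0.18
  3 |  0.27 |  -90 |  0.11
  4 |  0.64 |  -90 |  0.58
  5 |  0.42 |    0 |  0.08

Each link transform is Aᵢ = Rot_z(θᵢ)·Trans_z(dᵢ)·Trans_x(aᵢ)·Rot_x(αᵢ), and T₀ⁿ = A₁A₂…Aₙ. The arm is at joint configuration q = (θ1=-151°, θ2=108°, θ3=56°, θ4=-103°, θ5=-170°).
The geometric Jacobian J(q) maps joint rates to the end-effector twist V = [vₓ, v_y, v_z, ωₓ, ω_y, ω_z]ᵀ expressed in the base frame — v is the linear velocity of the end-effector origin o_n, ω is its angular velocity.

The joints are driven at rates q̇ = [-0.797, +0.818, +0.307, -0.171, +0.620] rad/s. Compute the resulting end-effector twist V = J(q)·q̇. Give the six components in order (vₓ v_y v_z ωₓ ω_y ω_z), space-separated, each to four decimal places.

-0.3744 0.5047 0.0140 0.6552 -0.0005 -0.3842

o_n = [0.2361, -0.0556, 0.1086]
J₁: ẑ×o_n = [0.0556, 0.2361, -0.0000], ω = ẑ
J2: z=[0.0000, 0.0000, 1.0000] o=[-0.2099, -0.1164, 0.5400] → [-0.0607, 0.4460, 0.0000, 0.0000, 0.0000, 1.0000]
J3: z=[0.6820, 0.7314, 0.0000] o=[0.2728, -0.5665, 0.7200] → [-0.4471, 0.4169, 0.3752, 0.6820, 0.7314, 0.0000]
J4: z=[-0.6063, 0.5654, -0.5592] o=[0.4582, -0.5890, 0.4962] → [0.0791, -0.1107, -0.1978, -0.6063, 0.5654, -0.5592]
J5: z=[0.5519, -0.2071, -0.8078] o=[0.4730, 0.2499, 0.2912] → [-0.2090, 0.2921, -0.2177, 0.5519, -0.2071, -0.8078]
V = J·q̇ = [-0.3744, 0.5047, 0.0140, 0.6552, -0.0005, -0.3842]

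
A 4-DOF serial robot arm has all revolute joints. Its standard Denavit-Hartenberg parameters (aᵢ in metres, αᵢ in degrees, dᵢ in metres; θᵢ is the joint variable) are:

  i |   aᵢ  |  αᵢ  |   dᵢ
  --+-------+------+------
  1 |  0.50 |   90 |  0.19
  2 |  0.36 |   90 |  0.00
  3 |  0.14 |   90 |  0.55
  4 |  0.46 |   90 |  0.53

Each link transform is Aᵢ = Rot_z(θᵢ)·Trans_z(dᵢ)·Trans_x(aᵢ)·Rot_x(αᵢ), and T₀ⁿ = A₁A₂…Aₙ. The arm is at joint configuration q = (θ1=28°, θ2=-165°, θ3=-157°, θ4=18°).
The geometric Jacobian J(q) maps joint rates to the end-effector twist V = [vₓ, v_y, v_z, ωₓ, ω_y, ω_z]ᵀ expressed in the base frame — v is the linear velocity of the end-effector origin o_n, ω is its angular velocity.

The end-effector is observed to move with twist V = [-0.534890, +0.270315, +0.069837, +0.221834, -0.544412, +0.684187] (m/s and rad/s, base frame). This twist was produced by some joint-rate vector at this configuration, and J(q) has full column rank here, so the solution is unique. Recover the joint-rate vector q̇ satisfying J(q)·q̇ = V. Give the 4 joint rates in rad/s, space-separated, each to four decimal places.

o_n = [0.7294, 0.0908, 0.9566]
J₁: ẑ×o_n = [-0.0908, 0.7294, 0.0000], ω = ẑ
J2: z=[0.4695, -0.8829, 0.0000] o=[0.4415, 0.2347, 0.1900] → [-0.6768, -0.3599, 0.1866, 0.4695, -0.8829, 0.0000]
J3: z=[-0.2285, -0.1215, 0.9659] o=[0.1344, 0.0715, 0.0968] → [-0.1231, 0.7711, 0.0679, -0.2285, -0.1215, 0.9659]
J4: z=[0.7654, -0.6356, 0.1011] o=[0.0930, 0.1114, 0.6614] → [-0.1855, -0.1615, 0.3887, 0.7654, -0.6356, 0.1011]
q̇ = J⁺·V = [0.7240, 0.7450, -0.0230, -0.1740]

0.7240 0.7450 -0.0230 -0.1740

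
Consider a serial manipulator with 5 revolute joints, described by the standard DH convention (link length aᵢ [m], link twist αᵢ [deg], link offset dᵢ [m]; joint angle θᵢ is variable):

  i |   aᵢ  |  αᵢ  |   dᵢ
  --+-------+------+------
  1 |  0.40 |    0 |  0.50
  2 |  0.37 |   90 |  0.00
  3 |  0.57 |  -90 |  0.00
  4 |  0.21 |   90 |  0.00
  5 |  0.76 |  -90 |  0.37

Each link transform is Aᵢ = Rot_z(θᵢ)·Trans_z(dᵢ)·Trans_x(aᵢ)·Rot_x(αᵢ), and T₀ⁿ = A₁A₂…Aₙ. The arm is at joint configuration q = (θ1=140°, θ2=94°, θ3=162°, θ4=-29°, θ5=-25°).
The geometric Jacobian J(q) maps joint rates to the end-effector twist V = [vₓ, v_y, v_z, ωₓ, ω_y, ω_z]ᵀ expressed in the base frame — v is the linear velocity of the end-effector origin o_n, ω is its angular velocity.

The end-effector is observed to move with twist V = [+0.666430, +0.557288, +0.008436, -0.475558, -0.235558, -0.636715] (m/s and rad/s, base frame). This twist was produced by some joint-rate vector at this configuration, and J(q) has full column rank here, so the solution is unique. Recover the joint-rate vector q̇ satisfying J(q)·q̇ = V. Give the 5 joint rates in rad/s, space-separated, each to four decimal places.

o_n = [-0.5388, 1.2292, 1.1691]
J₁: ẑ×o_n = [-1.2292, -0.5388, 0.0000], ω = ẑ
J2: z=[0.0000, 0.0000, 1.0000] o=[-0.3064, 0.2571, 0.5000] → [-0.9721, -0.2323, 0.0000, 0.0000, 0.0000, 1.0000]
J3: z=[-0.8090, 0.5878, 0.0000] o=[-0.5239, -0.0422, 0.5000] → [0.3933, 0.5413, -1.0199, -0.8090, 0.5878, 0.0000]
J4: z=[0.1816, 0.2500, -0.9511] o=[-0.2053, 0.3963, 0.6761] → [0.9153, 0.2276, 0.2347, 0.1816, 0.2500, -0.9511]
J5: z=[-0.9786, 0.1411, -0.1498] o=[-0.1849, 0.5975, 0.7329] → [0.1562, 0.4799, -0.5683, -0.9786, 0.1411, -0.1498]
q̇ = J⁺·V = [-0.9890, 0.3410, -0.5540, -0.1560, 0.9150]

-0.9890 0.3410 -0.5540 -0.1560 0.9150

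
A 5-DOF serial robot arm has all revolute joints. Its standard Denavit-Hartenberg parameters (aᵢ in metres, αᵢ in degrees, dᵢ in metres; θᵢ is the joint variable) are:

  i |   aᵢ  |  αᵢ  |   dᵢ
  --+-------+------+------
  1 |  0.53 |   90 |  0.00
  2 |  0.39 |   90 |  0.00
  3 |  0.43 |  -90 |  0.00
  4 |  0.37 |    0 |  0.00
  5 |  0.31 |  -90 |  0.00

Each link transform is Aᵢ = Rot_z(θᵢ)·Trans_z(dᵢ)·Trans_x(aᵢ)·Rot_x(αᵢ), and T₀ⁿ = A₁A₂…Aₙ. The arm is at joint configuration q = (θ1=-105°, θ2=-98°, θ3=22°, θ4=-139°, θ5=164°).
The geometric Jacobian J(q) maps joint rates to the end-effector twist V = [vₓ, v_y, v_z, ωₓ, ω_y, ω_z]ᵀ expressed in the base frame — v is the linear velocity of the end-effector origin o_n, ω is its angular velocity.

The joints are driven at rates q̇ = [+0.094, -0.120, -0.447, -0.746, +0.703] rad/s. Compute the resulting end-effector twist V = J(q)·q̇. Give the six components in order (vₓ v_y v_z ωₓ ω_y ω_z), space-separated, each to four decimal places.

0.2307 -0.1965 0.0887 0.0404 -0.4668 0.0158

o_n = [-0.2363, -0.2570, -0.7670]
J₁: ẑ×o_n = [0.2570, -0.2363, 0.0000], ω = ẑ
J2: z=[-0.9659, 0.2588, 0.0000] o=[-0.1372, -0.5119, 0.0000] → [-0.1985, -0.7409, -0.2206, -0.9659, 0.2588, 0.0000]
J3: z=[0.2563, 0.9565, 0.1392] o=[-0.1231, -0.4595, -0.3862] → [-0.3925, 0.0819, 0.1601, 0.2563, 0.9565, 0.1392]
J4: z=[-0.9091, 0.1896, 0.3710] o=[-0.2644, -0.3642, -0.7810] → [-0.0371, 0.0231, -0.1028, -0.9091, 0.1896, 0.3710]
J5: z=[-0.9091, 0.1896, 0.3710] o=[-0.1104, -0.1939, -0.4908] → [-0.0290, -0.2978, 0.0812, -0.9091, 0.1896, 0.3710]
V = J·q̇ = [0.2307, -0.1965, 0.0887, 0.0404, -0.4668, 0.0158]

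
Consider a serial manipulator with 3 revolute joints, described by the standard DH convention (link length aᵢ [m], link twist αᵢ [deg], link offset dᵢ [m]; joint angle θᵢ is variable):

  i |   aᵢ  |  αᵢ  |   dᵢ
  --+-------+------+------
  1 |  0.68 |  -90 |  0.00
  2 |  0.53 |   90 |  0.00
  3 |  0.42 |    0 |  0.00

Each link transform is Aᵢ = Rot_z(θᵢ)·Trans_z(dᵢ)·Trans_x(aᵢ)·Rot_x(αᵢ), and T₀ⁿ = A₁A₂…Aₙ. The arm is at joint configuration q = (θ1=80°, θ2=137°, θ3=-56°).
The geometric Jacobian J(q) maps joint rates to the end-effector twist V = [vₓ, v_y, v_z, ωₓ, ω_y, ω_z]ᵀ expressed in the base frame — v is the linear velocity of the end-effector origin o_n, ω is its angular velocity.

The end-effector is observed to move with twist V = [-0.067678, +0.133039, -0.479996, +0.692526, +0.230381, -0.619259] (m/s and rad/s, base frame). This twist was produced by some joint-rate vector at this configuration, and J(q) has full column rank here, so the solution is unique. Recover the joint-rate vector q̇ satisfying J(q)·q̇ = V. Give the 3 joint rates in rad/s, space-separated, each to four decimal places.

-0.2470 -0.6420 0.5090

o_n = [0.3639, 0.0583, -0.5216]
J₁: ẑ×o_n = [-0.0583, 0.3639, 0.0000], ω = ẑ
J2: z=[-0.9848, 0.1736, 0.0000] o=[0.1181, 0.6697, 0.0000] → [-0.0906, -0.5137, 0.5594, -0.9848, 0.1736, 0.0000]
J3: z=[0.1184, 0.6716, -0.7314] o=[0.0508, 0.2879, -0.3615] → [-0.2755, -0.2100, -0.2375, 0.1184, 0.6716, -0.7314]
q̇ = J⁺·V = [-0.2470, -0.6420, 0.5090]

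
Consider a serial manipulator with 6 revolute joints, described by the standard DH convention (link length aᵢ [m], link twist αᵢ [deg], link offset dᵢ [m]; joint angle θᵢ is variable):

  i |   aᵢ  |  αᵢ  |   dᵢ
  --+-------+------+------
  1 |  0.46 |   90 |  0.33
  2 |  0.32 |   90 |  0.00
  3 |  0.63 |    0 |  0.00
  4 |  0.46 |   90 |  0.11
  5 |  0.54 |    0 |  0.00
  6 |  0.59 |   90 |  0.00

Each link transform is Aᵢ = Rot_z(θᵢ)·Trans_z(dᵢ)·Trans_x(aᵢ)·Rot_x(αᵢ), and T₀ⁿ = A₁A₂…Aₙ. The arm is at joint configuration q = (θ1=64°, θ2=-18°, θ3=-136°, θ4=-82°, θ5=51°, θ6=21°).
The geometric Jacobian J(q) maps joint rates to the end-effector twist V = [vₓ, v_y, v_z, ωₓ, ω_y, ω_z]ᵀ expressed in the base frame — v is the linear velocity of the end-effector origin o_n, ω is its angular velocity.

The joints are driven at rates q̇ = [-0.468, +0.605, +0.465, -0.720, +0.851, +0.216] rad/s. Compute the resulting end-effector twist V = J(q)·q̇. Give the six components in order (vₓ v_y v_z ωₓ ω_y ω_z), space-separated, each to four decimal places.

o_n = [-0.1742, -0.7382, -0.4271]
J₁: ẑ×o_n = [0.7382, -0.1742, 0.0000], ω = ẑ
J2: z=[0.8988, -0.4384, 0.0000] o=[0.2017, 0.4134, 0.3300] → [0.3319, 0.6805, -1.1998, 0.8988, -0.4384, 0.0000]
J3: z=[-0.1355, -0.2777, -0.9511] o=[0.3351, 0.6870, 0.2311] → [-1.1726, 0.3952, 0.0516, -0.1355, -0.2777, -0.9511]
J4: z=[-0.1355, -0.2777, -0.9511] o=[-0.2472, 0.4914, 0.3712] → [-0.9477, -0.1776, 0.1869, -0.1355, -0.2777, -0.9511]
J5: z=[0.9649, 0.1808, -0.1902] o=[-0.1587, 0.0269, 0.3786] → [-0.2912, 0.7803, -0.7354, 0.9649, 0.1808, -0.1902]
J6: z=[0.9649, 0.1808, -0.1902] o=[-0.1392, -0.4103, 0.0622] → [-0.1508, 0.4788, -0.3100, 0.9649, 0.1808, -0.1902]
V = J·q̇ = [-0.2880, 1.5723, -1.5292, 1.6079, -0.0014, -0.4285]

-0.2880 1.5723 -1.5292 1.6079 -0.0014 -0.4285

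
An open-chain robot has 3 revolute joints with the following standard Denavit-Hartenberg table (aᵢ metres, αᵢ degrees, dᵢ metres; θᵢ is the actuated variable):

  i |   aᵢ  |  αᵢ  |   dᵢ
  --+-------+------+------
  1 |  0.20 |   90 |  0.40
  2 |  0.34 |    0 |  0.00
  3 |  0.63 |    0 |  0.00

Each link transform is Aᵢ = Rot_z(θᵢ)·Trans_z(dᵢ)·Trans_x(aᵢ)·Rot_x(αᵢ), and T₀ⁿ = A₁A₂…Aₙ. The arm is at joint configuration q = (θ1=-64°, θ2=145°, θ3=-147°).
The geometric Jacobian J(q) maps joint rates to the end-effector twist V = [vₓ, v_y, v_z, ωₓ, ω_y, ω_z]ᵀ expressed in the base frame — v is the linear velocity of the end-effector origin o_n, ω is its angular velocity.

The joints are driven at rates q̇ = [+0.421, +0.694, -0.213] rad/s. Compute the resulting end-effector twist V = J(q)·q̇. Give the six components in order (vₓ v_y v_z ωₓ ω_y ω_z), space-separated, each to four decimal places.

o_n = [0.2416, -0.4953, 0.5730]
J₁: ẑ×o_n = [0.4953, 0.2416, -0.0000], ω = ẑ
J2: z=[-0.8988, -0.4384, 0.0000] o=[0.0877, -0.1798, 0.4000] → [-0.0759, 0.1555, 0.3511, -0.8988, -0.4384, 0.0000]
J3: z=[-0.8988, -0.4384, 0.0000] o=[-0.0344, 0.0706, 0.5950] → [0.0096, -0.0198, 0.6296, -0.8988, -0.4384, 0.0000]
V = J·q̇ = [0.1538, 0.2138, 0.1096, -0.4323, -0.2109, 0.4210]

0.1538 0.2138 0.1096 -0.4323 -0.2109 0.4210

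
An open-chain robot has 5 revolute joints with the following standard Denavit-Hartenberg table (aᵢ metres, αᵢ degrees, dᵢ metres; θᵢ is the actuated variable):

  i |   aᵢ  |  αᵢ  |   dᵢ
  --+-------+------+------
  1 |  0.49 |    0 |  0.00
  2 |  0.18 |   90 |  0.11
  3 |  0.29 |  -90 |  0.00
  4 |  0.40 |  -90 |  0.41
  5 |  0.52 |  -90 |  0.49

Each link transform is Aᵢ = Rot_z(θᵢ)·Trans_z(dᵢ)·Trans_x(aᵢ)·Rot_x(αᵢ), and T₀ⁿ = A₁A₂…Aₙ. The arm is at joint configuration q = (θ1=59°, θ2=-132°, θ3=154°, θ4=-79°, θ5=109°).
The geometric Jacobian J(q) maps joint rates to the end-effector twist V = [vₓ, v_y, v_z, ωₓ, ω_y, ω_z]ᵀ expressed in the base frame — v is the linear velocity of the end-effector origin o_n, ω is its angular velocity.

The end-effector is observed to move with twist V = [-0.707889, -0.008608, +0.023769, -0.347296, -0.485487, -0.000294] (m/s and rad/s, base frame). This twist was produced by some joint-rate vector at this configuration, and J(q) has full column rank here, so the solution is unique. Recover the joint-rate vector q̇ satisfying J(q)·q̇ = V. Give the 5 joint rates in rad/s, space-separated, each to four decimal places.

0.3070 0.9800 0.3010 0.9980 -0.9070

o_n = [-0.0259, 0.8753, 0.5407]
J₁: ẑ×o_n = [-0.8753, -0.0259, 0.0000], ω = ẑ
J2: z=[0.0000, 0.0000, 1.0000] o=[0.2524, 0.4200, 0.0000] → [-0.4553, -0.2782, 0.0000, 0.0000, 0.0000, 1.0000]
J3: z=[-0.9563, -0.2924, 0.0000] o=[0.3050, 0.2479, 0.1100] → [-0.1259, 0.4119, -0.6967, -0.9563, -0.2924, 0.0000]
J4: z=[-0.1282, 0.4192, -0.8988] o=[0.2288, 0.4971, 0.2371] → [0.4671, 0.2678, 0.0583, -0.1282, 0.4192, -0.8988]
J5: z=[-0.0755, 0.8995, 0.4303] o=[-0.2193, 0.6198, -0.0979] → [0.4645, 0.1314, -0.1933, -0.0755, 0.8995, 0.4303]
q̇ = J⁺·V = [0.3070, 0.9800, 0.3010, 0.9980, -0.9070]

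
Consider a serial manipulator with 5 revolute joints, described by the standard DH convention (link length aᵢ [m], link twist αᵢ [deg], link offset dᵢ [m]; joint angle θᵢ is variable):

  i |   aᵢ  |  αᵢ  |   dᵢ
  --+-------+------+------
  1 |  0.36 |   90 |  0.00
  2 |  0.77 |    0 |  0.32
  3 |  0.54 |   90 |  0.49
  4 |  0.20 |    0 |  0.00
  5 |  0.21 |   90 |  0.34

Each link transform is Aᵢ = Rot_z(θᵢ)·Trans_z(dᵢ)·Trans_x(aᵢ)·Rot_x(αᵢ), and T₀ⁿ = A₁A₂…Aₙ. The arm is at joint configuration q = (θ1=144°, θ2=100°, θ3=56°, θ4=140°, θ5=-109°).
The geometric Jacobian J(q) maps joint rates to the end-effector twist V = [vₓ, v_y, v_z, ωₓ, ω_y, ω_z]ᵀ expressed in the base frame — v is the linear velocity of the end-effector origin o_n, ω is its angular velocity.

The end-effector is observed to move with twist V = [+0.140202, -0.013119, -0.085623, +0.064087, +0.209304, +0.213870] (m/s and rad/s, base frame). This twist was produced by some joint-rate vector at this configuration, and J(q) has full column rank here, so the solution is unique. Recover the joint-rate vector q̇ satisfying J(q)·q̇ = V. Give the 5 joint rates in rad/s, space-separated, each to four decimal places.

o_n = [0.7392, 0.7568, 1.2994]
J₁: ẑ×o_n = [-0.7568, 0.7392, 0.0000], ω = ẑ
J2: z=[0.5878, 0.8090, 0.0000] o=[-0.2912, 0.2116, 0.0000] → [1.0513, -0.7638, -0.5132, 0.5878, 0.8090, 0.0000]
J3: z=[0.5878, 0.8090, 0.0000] o=[0.0050, 0.3919, 0.7583] → [0.4378, -0.3181, -0.3795, 0.5878, 0.8090, 0.0000]
J4: z=[-0.3291, 0.2391, 0.9135] o=[0.6921, 0.4984, 0.9779] → [-0.1592, 0.1488, -0.0963, -0.3291, 0.2391, 0.9135]
J5: z=[-0.3291, 0.2391, 0.9135] o=[0.6545, 0.6846, 0.9156] → [0.0259, 0.2037, -0.0440, -0.3291, 0.2391, 0.9135]
q̇ = J⁺·V = [0.0540, 0.0770, 0.1300, -0.2090, 0.3840]

0.0540 0.0770 0.1300 -0.2090 0.3840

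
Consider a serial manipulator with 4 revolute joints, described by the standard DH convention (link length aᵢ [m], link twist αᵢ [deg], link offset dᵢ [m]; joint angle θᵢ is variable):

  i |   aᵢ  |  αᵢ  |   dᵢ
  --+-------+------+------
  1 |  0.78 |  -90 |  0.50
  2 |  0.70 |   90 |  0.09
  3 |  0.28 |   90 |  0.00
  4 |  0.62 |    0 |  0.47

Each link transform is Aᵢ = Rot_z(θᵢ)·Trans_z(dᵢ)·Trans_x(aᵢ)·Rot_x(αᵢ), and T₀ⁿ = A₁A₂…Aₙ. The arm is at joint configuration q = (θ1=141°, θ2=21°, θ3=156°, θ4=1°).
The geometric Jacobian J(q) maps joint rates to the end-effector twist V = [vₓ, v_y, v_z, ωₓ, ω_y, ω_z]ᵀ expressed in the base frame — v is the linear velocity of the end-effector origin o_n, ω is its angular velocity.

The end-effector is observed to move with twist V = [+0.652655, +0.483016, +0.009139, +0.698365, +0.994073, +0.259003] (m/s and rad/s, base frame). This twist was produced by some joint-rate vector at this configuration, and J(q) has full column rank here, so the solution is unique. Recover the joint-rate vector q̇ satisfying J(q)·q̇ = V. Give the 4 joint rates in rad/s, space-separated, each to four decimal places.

o_n = [-1.2165, -0.1542, 0.4854]
J₁: ẑ×o_n = [0.1542, -1.2165, 0.0000], ω = ẑ
J2: z=[-0.6293, -0.7771, 0.0000] o=[-0.6062, 0.4909, 0.5000] → [0.0114, -0.0092, -0.0684, -0.6293, -0.7771, 0.0000]
J3: z=[-0.2785, 0.2255, 0.9336] o=[-1.1707, 0.8322, 0.2491] → [0.9741, 0.0230, 0.2850, -0.2785, 0.2255, 0.9336]
J4: z=[-0.8700, -0.4710, -0.1458] o=[-1.0568, 0.5934, 0.3408] → [-0.1770, 0.1490, 0.5752, -0.8700, -0.4710, -0.1458]
q̇ = J⁺·V = [-0.4290, -0.8320, 0.6720, -0.4160]

-0.4290 -0.8320 0.6720 -0.4160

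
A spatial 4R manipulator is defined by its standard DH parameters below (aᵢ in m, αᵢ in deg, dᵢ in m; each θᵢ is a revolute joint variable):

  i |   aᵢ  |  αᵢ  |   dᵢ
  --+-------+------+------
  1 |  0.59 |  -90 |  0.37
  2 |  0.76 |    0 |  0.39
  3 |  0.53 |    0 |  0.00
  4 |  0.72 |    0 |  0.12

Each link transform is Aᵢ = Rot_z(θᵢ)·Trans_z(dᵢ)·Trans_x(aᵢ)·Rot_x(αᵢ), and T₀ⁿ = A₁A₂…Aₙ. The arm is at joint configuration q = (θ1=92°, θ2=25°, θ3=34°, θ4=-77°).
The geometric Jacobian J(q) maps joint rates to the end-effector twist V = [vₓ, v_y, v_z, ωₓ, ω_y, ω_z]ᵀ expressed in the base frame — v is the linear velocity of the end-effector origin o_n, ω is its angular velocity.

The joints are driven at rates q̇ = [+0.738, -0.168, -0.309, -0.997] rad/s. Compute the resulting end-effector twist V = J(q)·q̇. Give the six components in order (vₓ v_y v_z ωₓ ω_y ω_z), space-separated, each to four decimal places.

o_n = [-0.5877, 2.2174, -0.1830]
J₁: ẑ×o_n = [-2.2174, -0.5877, 0.0000], ω = ẑ
J2: z=[-0.9994, -0.0349, 0.0000] o=[-0.0206, 0.5896, 0.3700] → [0.0193, -0.5527, -1.6465, -0.9994, -0.0349, 0.0000]
J3: z=[-0.9994, -0.0349, 0.0000] o=[-0.4344, 1.2644, 0.0488] → [0.0081, -0.2317, -0.9577, -0.9994, -0.0349, 0.0000]
J4: z=[-0.9994, -0.0349, 0.0000] o=[-0.4439, 1.5372, -0.4055] → [-0.0078, 0.2224, -0.6848, -0.9994, -0.0349, 0.0000]
V = J·q̇ = [-1.6344, -0.4910, 1.2553, 1.4731, 0.0514, 0.7380]

-1.6344 -0.4910 1.2553 1.4731 0.0514 0.7380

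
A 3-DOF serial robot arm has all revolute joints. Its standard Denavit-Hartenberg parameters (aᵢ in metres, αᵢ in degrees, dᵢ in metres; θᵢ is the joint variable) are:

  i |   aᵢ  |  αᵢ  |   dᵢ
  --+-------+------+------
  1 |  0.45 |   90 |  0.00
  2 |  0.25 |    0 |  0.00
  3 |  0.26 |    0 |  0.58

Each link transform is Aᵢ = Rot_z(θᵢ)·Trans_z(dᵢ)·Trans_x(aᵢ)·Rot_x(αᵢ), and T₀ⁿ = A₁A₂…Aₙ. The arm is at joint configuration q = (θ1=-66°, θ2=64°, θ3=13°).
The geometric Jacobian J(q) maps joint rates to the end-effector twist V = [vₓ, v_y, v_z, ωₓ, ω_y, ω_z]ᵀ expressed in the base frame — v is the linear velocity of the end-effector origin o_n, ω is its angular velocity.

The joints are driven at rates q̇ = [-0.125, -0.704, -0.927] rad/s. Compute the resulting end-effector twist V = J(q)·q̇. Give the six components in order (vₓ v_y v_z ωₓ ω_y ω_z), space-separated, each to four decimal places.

o_n = [-0.2785, -0.8006, 0.4780]
J₁: ẑ×o_n = [0.8006, -0.2785, 0.0000], ω = ẑ
J2: z=[-0.9135, -0.4067, 0.0000] o=[0.1830, -0.4111, 0.0000] → [-0.1944, 0.4367, 0.1681, -0.9135, -0.4067, 0.0000]
J3: z=[-0.9135, -0.4067, 0.0000] o=[0.2276, -0.5112, 0.2247] → [-0.1030, 0.2314, 0.0585, -0.9135, -0.4067, 0.0000]
V = J·q̇ = [0.1323, -0.4872, -0.1725, 1.4900, 0.6634, -0.1250]

0.1323 -0.4872 -0.1725 1.4900 0.6634 -0.1250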